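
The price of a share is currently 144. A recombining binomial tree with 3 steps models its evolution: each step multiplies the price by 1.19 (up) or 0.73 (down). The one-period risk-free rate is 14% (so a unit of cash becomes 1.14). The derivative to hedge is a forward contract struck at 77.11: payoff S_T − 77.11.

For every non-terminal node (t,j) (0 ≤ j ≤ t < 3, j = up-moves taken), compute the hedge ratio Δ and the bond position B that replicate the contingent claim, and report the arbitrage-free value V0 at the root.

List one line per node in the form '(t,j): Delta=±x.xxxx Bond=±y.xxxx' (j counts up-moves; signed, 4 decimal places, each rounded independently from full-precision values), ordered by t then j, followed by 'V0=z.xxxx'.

(0,0): Delta=1.0000 Bond=-52.0471
(1,0): Delta=1.0000 Bond=-59.3336
(1,1): Delta=1.0000 Bond=-59.3336
(2,0): Delta=1.0000 Bond=-67.6404
(2,1): Delta=1.0000 Bond=-67.6404
(2,2): Delta=1.0000 Bond=-67.6404
V0=91.9529

No-arbitrage ⇒ martingale measure with p* = (R−d)/(u−d) = 0.8913.
At expiry t=3: V(3,0)=-21.0916, V(3,1)=14.2077, V(3,2)=71.7504, V(3,3)=165.5529
  t=2,j=0: stock 76.7376 → up 91.3177 (V=14.2077), down 56.0184 (V=-21.0916). Price 9.0972; hedge Δ=1.0000, bond B=-67.6404.
  t=2,j=1: stock 125.0928 → up 148.8604 (V=71.7504), down 91.3177 (V=14.2077). Price 57.4524; hedge Δ=1.0000, bond B=-67.6404.
  t=2,j=2: stock 203.9184 → up 242.6629 (V=165.5529), down 148.8604 (V=71.7504). Price 136.2780; hedge Δ=1.0000, bond B=-67.6404.
  t=1,j=0: stock 105.1200 → up 125.0928 (V=57.4524), down 76.7376 (V=9.0972). Price 45.7864; hedge Δ=1.0000, bond B=-59.3336.
  t=1,j=1: stock 171.3600 → up 203.9184 (V=136.2780), down 125.0928 (V=57.4524). Price 112.0264; hedge Δ=1.0000, bond B=-59.3336.
  t=0,j=0: stock 144.0000 → up 171.3600 (V=112.0264), down 105.1200 (V=45.7864). Price 91.9529; hedge Δ=1.0000, bond B=-52.0471.
Each (Δ,B) replicates both successor values, so the strategy is self-financing and V0 is arbitrage-free.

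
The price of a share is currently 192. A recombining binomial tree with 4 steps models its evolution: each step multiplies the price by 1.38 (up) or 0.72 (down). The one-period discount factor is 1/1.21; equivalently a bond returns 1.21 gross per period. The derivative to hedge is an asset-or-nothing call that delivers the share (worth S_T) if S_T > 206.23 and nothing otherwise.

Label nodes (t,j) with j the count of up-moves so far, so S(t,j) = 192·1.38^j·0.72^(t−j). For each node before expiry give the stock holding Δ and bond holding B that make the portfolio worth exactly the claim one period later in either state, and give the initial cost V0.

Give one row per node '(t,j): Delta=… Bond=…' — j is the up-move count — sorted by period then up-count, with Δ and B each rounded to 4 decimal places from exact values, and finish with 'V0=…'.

(0,0): Delta=1.2964 Bond=-78.7496
(1,0): Delta=1.4991 Bond=-123.3127
(1,1): Delta=1.2597 Bond=-85.5639
(2,0): Delta=0.0000 Bond=0.0000
(2,1): Delta=1.7704 Bond=-200.9745
(2,2): Delta=1.1672 Bond=-69.7258
(3,0): Delta=0.0000 Bond=0.0000
(3,1): Delta=0.0000 Bond=0.0000
(3,2): Delta=2.0909 Bond=-327.5474
(3,3): Delta=1.0000 Bond=0.0000
V0=170.1506

Risk-neutral probability p* = (R−d)/(u−d) = (1.21−0.72)/(1.38−0.72) = 0.7424.
Terminal values V(4,·): V(4,0)=0.0000, V(4,1)=0.0000, V(4,2)=0.0000, V(4,3)=363.3047, V(4,4)=696.3340
(3,0): S=71.6636. Δ = (V_up−V_dn)/(S_up−S_dn) = (0.0000−0.0000)/(98.8958−51.5978) = 0.0000. V = [p*·0.0000 + (1−p*)·0.0000]/1.21 = 0.0000. B = V − Δ·S = 0.0000.
(3,1): S=137.3553. Δ = (V_up−V_dn)/(S_up−S_dn) = (0.0000−0.0000)/(189.5503−98.8958) = 0.0000. V = [p*·0.0000 + (1−p*)·0.0000]/1.21 = 0.0000. B = V − Δ·S = 0.0000.
(3,2): S=263.2643. Δ = (V_up−V_dn)/(S_up−S_dn) = (363.3047−0.0000)/(363.3047−189.5503) = 2.0909. V = [p*·363.3047 + (1−p*)·0.0000]/1.21 = 222.9142. B = V − Δ·S = -327.5474.
(3,3): S=504.5898. Δ = (V_up−V_dn)/(S_up−S_dn) = (696.3340−363.3047)/(696.3340−363.3047) = 1.0000. V = [p*·696.3340 + (1−p*)·363.3047]/1.21 = 504.5898. B = V − Δ·S = 0.0000.
(2,0): S=99.5328. Δ = (V_up−V_dn)/(S_up−S_dn) = (0.0000−0.0000)/(137.3553−71.6636) = 0.0000. V = [p*·0.0000 + (1−p*)·0.0000]/1.21 = 0.0000. B = V − Δ·S = 0.0000.
(2,1): S=190.7712. Δ = (V_up−V_dn)/(S_up−S_dn) = (222.9142−0.0000)/(263.2643−137.3553) = 1.7704. V = [p*·222.9142 + (1−p*)·0.0000]/1.21 = 136.7743. B = V − Δ·S = -200.9745.
(2,2): S=365.6448. Δ = (V_up−V_dn)/(S_up−S_dn) = (504.5898−222.9142)/(504.5898−263.2643) = 1.1672. V = [p*·504.5898 + (1−p*)·222.9142]/1.21 = 357.0554. B = V − Δ·S = -69.7258.
(1,0): S=138.2400. Δ = (V_up−V_dn)/(S_up−S_dn) = (136.7743−0.0000)/(190.7712−99.5328) = 1.4991. V = [p*·136.7743 + (1−p*)·0.0000]/1.21 = 83.9211. B = V − Δ·S = -123.3127.
(1,1): S=264.9600. Δ = (V_up−V_dn)/(S_up−S_dn) = (357.0554−136.7743)/(365.6448−190.7712) = 1.2597. V = [p*·357.0554 + (1−p*)·136.7743]/1.21 = 248.1953. B = V − Δ·S = -85.5639.
(0,0): S=192.0000. Δ = (V_up−V_dn)/(S_up−S_dn) = (248.1953−83.9211)/(264.9600−138.2400) = 1.2964. V = [p*·248.1953 + (1−p*)·83.9211]/1.21 = 170.1506. B = V − Δ·S = -78.7496.
Each (Δ,B) replicates both successor values, so the strategy is self-financing and V0 is arbitrage-free.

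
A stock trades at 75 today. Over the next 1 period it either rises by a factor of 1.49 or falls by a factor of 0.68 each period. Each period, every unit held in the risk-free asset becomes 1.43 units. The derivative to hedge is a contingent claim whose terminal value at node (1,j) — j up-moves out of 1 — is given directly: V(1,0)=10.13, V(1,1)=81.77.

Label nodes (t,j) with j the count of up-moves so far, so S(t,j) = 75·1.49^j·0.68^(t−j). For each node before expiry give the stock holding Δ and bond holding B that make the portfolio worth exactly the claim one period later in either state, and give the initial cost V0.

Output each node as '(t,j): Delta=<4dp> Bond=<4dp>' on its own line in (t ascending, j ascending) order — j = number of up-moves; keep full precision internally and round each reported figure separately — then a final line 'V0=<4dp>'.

No-arbitrage ⇒ martingale measure with p* = (R−d)/(u−d) = 0.9259.
Terminal values V(1,·): V(1,0)=10.1300, V(1,1)=81.7700
Node (0,0) S=75.0000: V=(p*·81.7700+(1−p*)·10.1300)/1.43=53.4709; Δ=(81.7700−10.1300)/(111.7500−51.0000)=1.1793; B=V−Δ·S=-34.9736
Root portfolio cost Δ·75+B reproduces V0=53.4709.

(0,0): Delta=1.1793 Bond=-34.9736
V0=53.4709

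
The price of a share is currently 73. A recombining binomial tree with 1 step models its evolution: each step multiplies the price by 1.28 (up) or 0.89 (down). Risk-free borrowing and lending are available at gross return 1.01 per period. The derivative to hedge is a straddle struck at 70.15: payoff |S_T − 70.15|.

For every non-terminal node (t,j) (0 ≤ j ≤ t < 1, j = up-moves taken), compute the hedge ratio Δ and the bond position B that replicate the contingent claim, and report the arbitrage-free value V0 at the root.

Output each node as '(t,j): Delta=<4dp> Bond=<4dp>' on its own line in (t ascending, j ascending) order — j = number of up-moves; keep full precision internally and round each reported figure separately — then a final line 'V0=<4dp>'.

Since d<R<u, set p* = (R−d)/(u−d) = 0.3077; price each node as the discounted p*-expectation of its children.
At expiry t=1: V(1,0)=5.1800, V(1,1)=23.2900
Node (0,0) S=73.0000: V=(p*·23.2900+(1−p*)·5.1800)/1.01=10.6458; Δ=(23.2900−5.1800)/(93.4400−64.9700)=0.6361; B=V−Δ·S=-35.7900
Each (Δ,B) replicates both successor values, so the strategy is self-financing and V0 is arbitrage-free.

(0,0): Delta=0.6361 Bond=-35.7900
V0=10.6458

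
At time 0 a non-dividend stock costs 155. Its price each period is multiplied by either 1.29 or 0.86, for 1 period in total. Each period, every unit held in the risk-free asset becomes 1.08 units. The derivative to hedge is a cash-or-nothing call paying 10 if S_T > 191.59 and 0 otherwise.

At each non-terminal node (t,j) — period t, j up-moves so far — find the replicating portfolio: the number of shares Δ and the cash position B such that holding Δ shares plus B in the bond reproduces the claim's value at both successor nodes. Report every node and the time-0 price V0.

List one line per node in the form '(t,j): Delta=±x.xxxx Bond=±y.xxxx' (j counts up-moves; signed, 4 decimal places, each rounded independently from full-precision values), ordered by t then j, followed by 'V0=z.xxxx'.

Under the risk-neutral measure, an up-move has probability p* = (R−d)/(u−d) = 0.5116 and values discount at R = 1.08.
Payoff layer (t=1): V(1,0)=0.0000, V(1,1)=10.0000
Node (0,0) S=155.0000: V=(p*·10.0000+(1−p*)·0.0000)/1.08=4.7373; Δ=(10.0000−0.0000)/(199.9500−133.3000)=0.1500; B=V−Δ·S=-18.5185
Check: Δ(0,0)·S0 + B(0,0) = 4.7373 = V0.

(0,0): Delta=0.1500 Bond=-18.5185
V0=4.7373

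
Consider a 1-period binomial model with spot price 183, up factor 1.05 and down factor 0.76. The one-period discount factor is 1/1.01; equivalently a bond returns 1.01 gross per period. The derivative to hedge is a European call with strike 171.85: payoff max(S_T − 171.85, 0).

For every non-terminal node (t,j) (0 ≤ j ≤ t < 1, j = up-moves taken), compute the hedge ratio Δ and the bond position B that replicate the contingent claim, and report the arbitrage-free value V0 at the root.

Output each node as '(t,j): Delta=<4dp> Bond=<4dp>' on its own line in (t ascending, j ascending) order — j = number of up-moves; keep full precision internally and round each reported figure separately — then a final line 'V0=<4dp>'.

(0,0): Delta=0.3825 Bond=-52.6733
V0=17.3267

Since d<R<u, set p* = (R−d)/(u−d) = 0.8621; price each node as the discounted p*-expectation of its children.
Terminal values V(1,·): V(1,0)=0.0000, V(1,1)=20.3000
(0,0): S=183.0000. Δ = (V_up−V_dn)/(S_up−S_dn) = (20.3000−0.0000)/(192.1500−139.0800) = 0.3825. V = [p*·20.3000 + (1−p*)·0.0000]/1.01 = 17.3267. B = V − Δ·S = -52.6733.
The time-0 hedge costs 17.3267, which is the no-arbitrage price.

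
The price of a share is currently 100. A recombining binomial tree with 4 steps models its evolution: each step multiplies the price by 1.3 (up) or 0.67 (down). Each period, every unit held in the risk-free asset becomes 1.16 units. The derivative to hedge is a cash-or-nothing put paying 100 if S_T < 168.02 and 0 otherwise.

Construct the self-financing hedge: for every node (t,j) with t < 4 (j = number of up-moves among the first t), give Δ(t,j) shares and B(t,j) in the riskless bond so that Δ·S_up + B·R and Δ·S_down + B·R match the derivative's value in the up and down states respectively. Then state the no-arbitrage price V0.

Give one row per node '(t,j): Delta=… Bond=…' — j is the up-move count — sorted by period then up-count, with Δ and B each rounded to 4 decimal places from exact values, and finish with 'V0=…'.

Since d<R<u, set p* = (R−d)/(u−d) = 0.7778; price each node as the discounted p*-expectation of its children.
Terminal payoffs: V(4,0)=100.0000, V(4,1)=100.0000, V(4,2)=100.0000, V(4,3)=100.0000, V(4,4)=0.0000
Node (3,0) S=30.0763: V=(p*·100.0000+(1−p*)·100.0000)/1.16=86.2069; Δ=(100.0000−100.0000)/(39.0992−20.1511)=0.0000; B=V−Δ·S=86.2069
Node (3,1) S=58.3570: V=(p*·100.0000+(1−p*)·100.0000)/1.16=86.2069; Δ=(100.0000−100.0000)/(75.8641−39.0992)=0.0000; B=V−Δ·S=86.2069
Node (3,2) S=113.2300: V=(p*·100.0000+(1−p*)·100.0000)/1.16=86.2069; Δ=(100.0000−100.0000)/(147.1990−75.8641)=0.0000; B=V−Δ·S=86.2069
Node (3,3) S=219.7000: V=(p*·0.0000+(1−p*)·100.0000)/1.16=19.1571; Δ=(0.0000−100.0000)/(285.6100−147.1990)=-0.7225; B=V−Δ·S=177.8872
Node (2,0) S=44.8900: V=(p*·86.2069+(1−p*)·86.2069)/1.16=74.3163; Δ=(86.2069−86.2069)/(58.3570−30.0763)=0.0000; B=V−Δ·S=74.3163
Node (2,1) S=87.1000: V=(p*·86.2069+(1−p*)·86.2069)/1.16=74.3163; Δ=(86.2069−86.2069)/(113.2300−58.3570)=0.0000; B=V−Δ·S=74.3163
Node (2,2) S=169.0000: V=(p*·19.1571+(1−p*)·86.2069)/1.16=29.3595; Δ=(19.1571−86.2069)/(219.7000−113.2300)=-0.6298; B=V−Δ·S=135.7878
Node (1,0) S=67.0000: V=(p*·74.3163+(1−p*)·74.3163)/1.16=64.0658; Δ=(74.3163−74.3163)/(87.1000−44.8900)=0.0000; B=V−Δ·S=64.0658
Node (1,1) S=130.0000: V=(p*·29.3595+(1−p*)·74.3163)/1.16=33.9223; Δ=(29.3595−74.3163)/(169.0000−87.1000)=-0.5489; B=V−Δ·S=105.2823
Node (0,0) S=100.0000: V=(p*·33.9223+(1−p*)·64.0658)/1.16=35.0180; Δ=(33.9223−64.0658)/(130.0000−67.0000)=-0.4785; B=V−Δ·S=82.8647
Each (Δ,B) replicates both successor values, so the strategy is self-financing and V0 is arbitrage-free.

(0,0): Delta=-0.4785 Bond=82.8647
(1,0): Delta=0.0000 Bond=64.0658
(1,1): Delta=-0.5489 Bond=105.2823
(2,0): Delta=0.0000 Bond=74.3163
(2,1): Delta=0.0000 Bond=74.3163
(2,2): Delta=-0.6298 Bond=135.7878
(3,0): Delta=0.0000 Bond=86.2069
(3,1): Delta=0.0000 Bond=86.2069
(3,2): Delta=0.0000 Bond=86.2069
(3,3): Delta=-0.7225 Bond=177.8872
V0=35.0180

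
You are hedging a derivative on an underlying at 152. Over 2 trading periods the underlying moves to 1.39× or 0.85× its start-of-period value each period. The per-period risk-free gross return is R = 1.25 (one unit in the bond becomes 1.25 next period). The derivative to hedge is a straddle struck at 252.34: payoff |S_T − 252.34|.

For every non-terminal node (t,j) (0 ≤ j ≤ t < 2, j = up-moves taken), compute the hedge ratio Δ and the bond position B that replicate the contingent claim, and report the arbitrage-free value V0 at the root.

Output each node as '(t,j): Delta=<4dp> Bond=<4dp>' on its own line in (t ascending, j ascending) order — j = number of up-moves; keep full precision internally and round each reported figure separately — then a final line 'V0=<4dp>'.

Under the risk-neutral measure, an up-move has probability p* = (R−d)/(u−d) = 0.7407 and values discount at R = 1.25.
Payoff layer (t=2): V(2,0)=142.5200, V(2,1)=72.7520, V(2,2)=41.3392
Node (1,0) S=129.2000: V=(p*·72.7520+(1−p*)·142.5200)/1.25=72.6720; Δ=(72.7520−142.5200)/(179.5880−109.8200)=-1.0000; B=V−Δ·S=201.8720
Node (1,1) S=211.2800: V=(p*·41.3392+(1−p*)·72.7520)/1.25=39.5866; Δ=(41.3392−72.7520)/(293.6792−179.5880)=-0.2753; B=V−Δ·S=97.7585
Node (0,0) S=152.0000: V=(p*·39.5866+(1−p*)·72.6720)/1.25=38.5314; Δ=(39.5866−72.6720)/(211.2800−129.2000)=-0.4031; B=V−Δ·S=99.8007
Root portfolio cost Δ·152+B reproduces V0=38.5314.

(0,0): Delta=-0.4031 Bond=99.8007
(1,0): Delta=-1.0000 Bond=201.8720
(1,1): Delta=-0.2753 Bond=97.7585
V0=38.5314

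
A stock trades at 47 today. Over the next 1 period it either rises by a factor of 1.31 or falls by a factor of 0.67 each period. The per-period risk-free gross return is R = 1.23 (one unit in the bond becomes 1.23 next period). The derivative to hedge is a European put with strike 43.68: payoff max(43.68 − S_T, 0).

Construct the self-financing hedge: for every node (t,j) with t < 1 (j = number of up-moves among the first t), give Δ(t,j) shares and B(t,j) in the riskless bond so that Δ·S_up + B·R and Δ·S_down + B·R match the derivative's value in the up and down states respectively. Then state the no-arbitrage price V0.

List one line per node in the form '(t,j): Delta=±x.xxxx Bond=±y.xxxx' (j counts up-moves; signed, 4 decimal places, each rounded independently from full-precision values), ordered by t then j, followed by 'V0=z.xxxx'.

(0,0): Delta=-0.4053 Bond=20.2857
V0=1.2388

Under the risk-neutral measure, an up-move has probability p* = (R−d)/(u−d) = 0.8750 and values discount at R = 1.23.
At expiry t=1: V(1,0)=12.1900, V(1,1)=0.0000
Node (0,0) S=47.0000: V=(p*·0.0000+(1−p*)·12.1900)/1.23=1.2388; Δ=(0.0000−12.1900)/(61.5700−31.4900)=-0.4053; B=V−Δ·S=20.2857
Each (Δ,B) replicates both successor values, so the strategy is self-financing and V0 is arbitrage-free.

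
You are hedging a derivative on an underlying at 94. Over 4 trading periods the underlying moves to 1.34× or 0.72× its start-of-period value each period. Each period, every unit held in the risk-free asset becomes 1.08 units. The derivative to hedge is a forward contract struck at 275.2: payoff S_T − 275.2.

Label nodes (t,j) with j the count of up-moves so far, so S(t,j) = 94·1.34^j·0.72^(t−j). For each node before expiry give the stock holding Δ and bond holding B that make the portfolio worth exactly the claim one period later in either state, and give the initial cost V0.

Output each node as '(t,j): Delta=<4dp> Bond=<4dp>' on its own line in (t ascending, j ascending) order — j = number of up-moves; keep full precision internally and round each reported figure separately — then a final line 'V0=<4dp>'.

Since d<R<u, set p* = (R−d)/(u−d) = 0.5806; price each node as the discounted p*-expectation of its children.
At expiry t=4: V(4,0)=-249.9386, V(4,1)=-228.1857, V(4,2)=-187.7011, V(4,3)=-112.3549, V(4,4)=27.8729
Node (3,0) S=35.0853: V=(p*·-228.1857+(1−p*)·-249.9386)/1.08=-219.7295; Δ=(-228.1857−-249.9386)/(47.0143−25.2614)=1.0000; B=V−Δ·S=-254.8148
Node (3,1) S=65.2977: V=(p*·-187.7011+(1−p*)·-228.1857)/1.08=-189.5172; Δ=(-187.7011−-228.1857)/(87.4989−47.0143)=1.0000; B=V−Δ·S=-254.8148
Node (3,2) S=121.5262: V=(p*·-112.3549+(1−p*)·-187.7011)/1.08=-133.2886; Δ=(-112.3549−-187.7011)/(162.8451−87.4989)=1.0000; B=V−Δ·S=-254.8148
Node (3,3) S=226.1738: V=(p*·27.8729+(1−p*)·-112.3549)/1.08=-28.6410; Δ=(27.8729−-112.3549)/(303.0729−162.8451)=1.0000; B=V−Δ·S=-254.8148
Node (2,0) S=48.7296: V=(p*·-189.5172+(1−p*)·-219.7295)/1.08=-187.2100; Δ=(-189.5172−-219.7295)/(65.2977−35.0853)=1.0000; B=V−Δ·S=-235.9396
Node (2,1) S=90.6912: V=(p*·-133.2886+(1−p*)·-189.5172)/1.08=-145.2484; Δ=(-133.2886−-189.5172)/(121.5262−65.2977)=1.0000; B=V−Δ·S=-235.9396
Node (2,2) S=168.7864: V=(p*·-28.6410+(1−p*)·-133.2886)/1.08=-67.1532; Δ=(-28.6410−-133.2886)/(226.1738−121.5262)=1.0000; B=V−Δ·S=-235.9396
Node (1,0) S=67.6800: V=(p*·-145.2484+(1−p*)·-187.2100)/1.08=-150.7826; Δ=(-145.2484−-187.2100)/(90.6912−48.7296)=1.0000; B=V−Δ·S=-218.4626
Node (1,1) S=125.9600: V=(p*·-67.1532+(1−p*)·-145.2484)/1.08=-92.5026; Δ=(-67.1532−-145.2484)/(168.7864−90.6912)=1.0000; B=V−Δ·S=-218.4626
Node (0,0) S=94.0000: V=(p*·-92.5026+(1−p*)·-150.7826)/1.08=-108.2802; Δ=(-92.5026−-150.7826)/(125.9600−67.6800)=1.0000; B=V−Δ·S=-202.2802
Each (Δ,B) replicates both successor values, so the strategy is self-financing and V0 is arbitrage-free.

(0,0): Delta=1.0000 Bond=-202.2802
(1,0): Delta=1.0000 Bond=-218.4626
(1,1): Delta=1.0000 Bond=-218.4626
(2,0): Delta=1.0000 Bond=-235.9396
(2,1): Delta=1.0000 Bond=-235.9396
(2,2): Delta=1.0000 Bond=-235.9396
(3,0): Delta=1.0000 Bond=-254.8148
(3,1): Delta=1.0000 Bond=-254.8148
(3,2): Delta=1.0000 Bond=-254.8148
(3,3): Delta=1.0000 Bond=-254.8148
V0=-108.2802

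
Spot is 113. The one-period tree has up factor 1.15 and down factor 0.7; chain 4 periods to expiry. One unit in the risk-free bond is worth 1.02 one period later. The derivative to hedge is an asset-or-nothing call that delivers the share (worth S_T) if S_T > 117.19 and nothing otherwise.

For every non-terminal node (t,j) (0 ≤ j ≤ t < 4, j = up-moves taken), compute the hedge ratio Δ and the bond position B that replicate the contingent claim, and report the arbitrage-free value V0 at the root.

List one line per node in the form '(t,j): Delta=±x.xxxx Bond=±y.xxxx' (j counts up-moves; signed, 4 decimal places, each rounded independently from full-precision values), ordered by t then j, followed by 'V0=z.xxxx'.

(0,0): Delta=1.4924 Bond=-75.7673
(1,0): Delta=1.6427 Bond=-89.1723
(1,1): Delta=1.4552 Bond=-72.4525
(2,0): Delta=0.0000 Bond=0.0000
(2,1): Delta=2.0489 Bond=-127.9065
(2,2): Delta=1.3084 Bond=-51.9620
(3,0): Delta=0.0000 Bond=0.0000
(3,1): Delta=0.0000 Bond=0.0000
(3,2): Delta=2.5556 Bond=-183.4659
(3,3): Delta=1.0000 Bond=0.0000
V0=92.8715

Risk-neutral probability p* = (R−d)/(u−d) = (1.02−0.7)/(1.15−0.7) = 0.7111.
At expiry t=4: V(4,0)=0.0000, V(4,1)=0.0000, V(4,2)=0.0000, V(4,3)=120.3012, V(4,4)=197.6377
  t=3,j=0: stock 38.7590 → up 44.5728 (V=0.0000), down 27.1313 (V=0.0000). Price 0.0000; hedge Δ=0.0000, bond B=0.0000.
  t=3,j=1: stock 63.6755 → up 73.2268 (V=0.0000), down 44.5728 (V=0.0000). Price 0.0000; hedge Δ=0.0000, bond B=0.0000.
  t=3,j=2: stock 104.6097 → up 120.3012 (V=120.3012), down 73.2268 (V=0.0000). Price 83.8701; hedge Δ=2.5556, bond B=-183.4659.
  t=3,j=3: stock 171.8589 → up 197.6377 (V=197.6377), down 120.3012 (V=120.3012). Price 171.8589; hedge Δ=1.0000, bond B=0.0000.
  t=2,j=0: stock 55.3700 → up 63.6755 (V=0.0000), down 38.7590 (V=0.0000). Price 0.0000; hedge Δ=0.0000, bond B=0.0000.
  t=2,j=1: stock 90.9650 → up 104.6097 (V=83.8701), down 63.6755 (V=0.0000). Price 58.4715; hedge Δ=2.0489, bond B=-127.9065.
  t=2,j=2: stock 149.4425 → up 171.8589 (V=171.8589), down 104.6097 (V=83.8701). Price 143.5685; hedge Δ=1.3084, bond B=-51.9620.
  t=1,j=0: stock 79.1000 → up 90.9650 (V=58.4715), down 55.3700 (V=0.0000). Price 40.7645; hedge Δ=1.6427, bond B=-89.1723.
  t=1,j=1: stock 129.9500 → up 149.4425 (V=143.5685), down 90.9650 (V=58.4715). Price 116.6519; hedge Δ=1.4552, bond B=-72.4525.
  t=0,j=0: stock 113.0000 → up 129.9500 (V=116.6519), down 79.1000 (V=40.7645). Price 92.8715; hedge Δ=1.4924, bond B=-75.7673.
Self-financing check: at every node Δ·S+B equals the discounted successor values.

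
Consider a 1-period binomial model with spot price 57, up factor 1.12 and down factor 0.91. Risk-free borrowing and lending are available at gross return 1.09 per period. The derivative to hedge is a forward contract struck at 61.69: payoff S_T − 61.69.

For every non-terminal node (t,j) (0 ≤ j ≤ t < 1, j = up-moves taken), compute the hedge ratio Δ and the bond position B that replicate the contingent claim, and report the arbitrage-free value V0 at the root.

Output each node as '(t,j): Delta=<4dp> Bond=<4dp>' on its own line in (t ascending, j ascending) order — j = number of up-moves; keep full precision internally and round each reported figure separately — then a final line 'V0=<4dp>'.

(0,0): Delta=1.0000 Bond=-56.5963
V0=0.4037

Risk-neutral probability p* = (R−d)/(u−d) = (1.09−0.91)/(1.12−0.91) = 0.8571.
Payoff layer (t=1): V(1,0)=-9.8200, V(1,1)=2.1500
  t=0,j=0: stock 57.0000 → up 63.8400 (V=2.1500), down 51.8700 (V=-9.8200). Price 0.4037; hedge Δ=1.0000, bond B=-56.5963.
The time-0 hedge costs 0.4037, which is the no-arbitrage price.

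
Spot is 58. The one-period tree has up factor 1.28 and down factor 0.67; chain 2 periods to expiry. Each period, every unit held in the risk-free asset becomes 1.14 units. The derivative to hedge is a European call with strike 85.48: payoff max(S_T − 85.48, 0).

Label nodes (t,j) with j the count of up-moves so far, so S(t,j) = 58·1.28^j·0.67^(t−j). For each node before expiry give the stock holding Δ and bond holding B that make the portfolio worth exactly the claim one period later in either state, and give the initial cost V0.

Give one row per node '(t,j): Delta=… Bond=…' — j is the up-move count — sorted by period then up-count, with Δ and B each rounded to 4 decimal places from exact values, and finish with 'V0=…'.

No-arbitrage ⇒ martingale measure with p* = (R−d)/(u−d) = 0.7705.
Payoff layer (t=2): V(2,0)=0.0000, V(2,1)=0.0000, V(2,2)=9.5472
(1,0): S=38.8600. Δ = (V_up−V_dn)/(S_up−S_dn) = (0.0000−0.0000)/(49.7408−26.0362) = 0.0000. V = [p*·0.0000 + (1−p*)·0.0000]/1.14 = 0.0000. B = V − Δ·S = 0.0000.
(1,1): S=74.2400. Δ = (V_up−V_dn)/(S_up−S_dn) = (9.5472−0.0000)/(95.0272−49.7408) = 0.2108. V = [p*·9.5472 + (1−p*)·0.0000]/1.14 = 6.4527. B = V − Δ·S = -9.1985.
(0,0): S=58.0000. Δ = (V_up−V_dn)/(S_up−S_dn) = (6.4527−0.0000)/(74.2400−38.8600) = 0.1824. V = [p*·6.4527 + (1−p*)·0.0000]/1.14 = 4.3612. B = V − Δ·S = -6.2170.
Check: Δ(0,0)·S0 + B(0,0) = 4.3612 = V0.

(0,0): Delta=0.1824 Bond=-6.2170
(1,0): Delta=0.0000 Bond=0.0000
(1,1): Delta=0.2108 Bond=-9.1985
V0=4.3612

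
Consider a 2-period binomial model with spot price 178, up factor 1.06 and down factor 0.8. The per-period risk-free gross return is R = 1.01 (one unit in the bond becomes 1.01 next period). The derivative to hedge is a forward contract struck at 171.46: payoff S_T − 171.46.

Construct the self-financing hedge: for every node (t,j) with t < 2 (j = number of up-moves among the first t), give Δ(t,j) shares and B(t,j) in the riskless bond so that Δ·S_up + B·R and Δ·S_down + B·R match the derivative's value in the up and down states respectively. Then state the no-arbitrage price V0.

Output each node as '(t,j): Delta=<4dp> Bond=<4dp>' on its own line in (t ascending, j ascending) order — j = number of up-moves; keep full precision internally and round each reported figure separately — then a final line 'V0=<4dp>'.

(0,0): Delta=1.0000 Bond=-168.0816
(1,0): Delta=1.0000 Bond=-169.7624
(1,1): Delta=1.0000 Bond=-169.7624
V0=9.9184

The replicating-portfolio and risk-neutral prices coincide; use p* = (1.01−0.8)/(1.06−0.8) = 0.8077 for the latter.
Terminal payoffs: V(2,0)=-57.5400, V(2,1)=-20.5160, V(2,2)=28.5408
(1,0): S=142.4000. Δ = (V_up−V_dn)/(S_up−S_dn) = (-20.5160−-57.5400)/(150.9440−113.9200) = 1.0000. V = [p*·-20.5160 + (1−p*)·-57.5400]/1.01 = -27.3624. B = V − Δ·S = -169.7624.
(1,1): S=188.6800. Δ = (V_up−V_dn)/(S_up−S_dn) = (28.5408−-20.5160)/(200.0008−150.9440) = 1.0000. V = [p*·28.5408 + (1−p*)·-20.5160]/1.01 = 18.9176. B = V − Δ·S = -169.7624.
(0,0): S=178.0000. Δ = (V_up−V_dn)/(S_up−S_dn) = (18.9176−-27.3624)/(188.6800−142.4000) = 1.0000. V = [p*·18.9176 + (1−p*)·-27.3624]/1.01 = 9.9184. B = V − Δ·S = -168.0816.
Self-financing check: at every node Δ·S+B equals the discounted successor values.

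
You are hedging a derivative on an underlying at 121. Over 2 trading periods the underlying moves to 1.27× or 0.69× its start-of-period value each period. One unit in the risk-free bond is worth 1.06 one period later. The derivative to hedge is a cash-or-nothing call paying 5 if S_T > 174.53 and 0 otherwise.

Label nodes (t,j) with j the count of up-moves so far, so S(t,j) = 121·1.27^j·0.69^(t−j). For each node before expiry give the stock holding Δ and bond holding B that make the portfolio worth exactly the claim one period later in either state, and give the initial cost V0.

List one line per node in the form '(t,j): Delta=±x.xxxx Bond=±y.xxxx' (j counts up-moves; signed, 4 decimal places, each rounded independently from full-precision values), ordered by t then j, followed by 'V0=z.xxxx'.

Risk-neutral probability p* = (R−d)/(u−d) = (1.06−0.69)/(1.27−0.69) = 0.6379.
Payoff layer (t=2): V(2,0)=0.0000, V(2,1)=0.0000, V(2,2)=5.0000
(1,0): S=83.4900. Δ = (V_up−V_dn)/(S_up−S_dn) = (0.0000−0.0000)/(106.0323−57.6081) = 0.0000. V = [p*·0.0000 + (1−p*)·0.0000]/1.06 = 0.0000. B = V − Δ·S = 0.0000.
(1,1): S=153.6700. Δ = (V_up−V_dn)/(S_up−S_dn) = (5.0000−0.0000)/(195.1609−106.0323) = 0.0561. V = [p*·5.0000 + (1−p*)·0.0000]/1.06 = 3.0091. B = V − Δ·S = -5.6116.
(0,0): S=121.0000. Δ = (V_up−V_dn)/(S_up−S_dn) = (3.0091−0.0000)/(153.6700−83.4900) = 0.0429. V = [p*·3.0091 + (1−p*)·0.0000]/1.06 = 1.8109. B = V − Δ·S = -3.3772.
The time-0 hedge costs 1.8109, which is the no-arbitrage price.

(0,0): Delta=0.0429 Bond=-3.3772
(1,0): Delta=0.0000 Bond=0.0000
(1,1): Delta=0.0561 Bond=-5.6116
V0=1.8109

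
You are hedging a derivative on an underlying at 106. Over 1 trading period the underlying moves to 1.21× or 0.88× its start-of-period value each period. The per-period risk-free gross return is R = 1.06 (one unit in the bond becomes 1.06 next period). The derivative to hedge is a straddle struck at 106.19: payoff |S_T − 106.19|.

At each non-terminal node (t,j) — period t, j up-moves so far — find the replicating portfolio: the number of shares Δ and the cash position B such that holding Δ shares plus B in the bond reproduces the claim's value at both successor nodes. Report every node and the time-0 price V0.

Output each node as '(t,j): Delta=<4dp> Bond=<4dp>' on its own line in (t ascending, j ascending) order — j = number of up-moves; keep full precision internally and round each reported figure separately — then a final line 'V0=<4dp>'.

(0,0): Delta=0.2619 Bond=-10.8648
V0=16.8928

No-arbitrage ⇒ martingale measure with p* = (R−d)/(u−d) = 0.5455.
Payoff layer (t=1): V(1,0)=12.9100, V(1,1)=22.0700
Node (0,0) S=106.0000: V=(p*·22.0700+(1−p*)·12.9100)/1.06=16.8928; Δ=(22.0700−12.9100)/(128.2600−93.2800)=0.2619; B=V−Δ·S=-10.8648
Root portfolio cost Δ·106+B reproduces V0=16.8928.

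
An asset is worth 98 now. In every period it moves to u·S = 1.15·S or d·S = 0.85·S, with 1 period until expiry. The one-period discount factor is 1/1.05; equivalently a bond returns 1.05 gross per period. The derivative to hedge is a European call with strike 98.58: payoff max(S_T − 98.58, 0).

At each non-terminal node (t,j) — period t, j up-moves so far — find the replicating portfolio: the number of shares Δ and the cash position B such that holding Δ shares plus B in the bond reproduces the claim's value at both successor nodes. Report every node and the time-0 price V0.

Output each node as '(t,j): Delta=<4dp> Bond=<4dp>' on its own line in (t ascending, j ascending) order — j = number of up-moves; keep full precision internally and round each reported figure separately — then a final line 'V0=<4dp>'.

(0,0): Delta=0.4803 Bond=-38.1016
V0=8.9651

No-arbitrage ⇒ martingale measure with p* = (R−d)/(u−d) = 0.6667.
Payoff layer (t=1): V(1,0)=0.0000, V(1,1)=14.1200
Node (0,0) S=98.0000: V=(p*·14.1200+(1−p*)·0.0000)/1.05=8.9651; Δ=(14.1200−0.0000)/(112.7000−83.3000)=0.4803; B=V−Δ·S=-38.1016
Root portfolio cost Δ·98+B reproduces V0=8.9651.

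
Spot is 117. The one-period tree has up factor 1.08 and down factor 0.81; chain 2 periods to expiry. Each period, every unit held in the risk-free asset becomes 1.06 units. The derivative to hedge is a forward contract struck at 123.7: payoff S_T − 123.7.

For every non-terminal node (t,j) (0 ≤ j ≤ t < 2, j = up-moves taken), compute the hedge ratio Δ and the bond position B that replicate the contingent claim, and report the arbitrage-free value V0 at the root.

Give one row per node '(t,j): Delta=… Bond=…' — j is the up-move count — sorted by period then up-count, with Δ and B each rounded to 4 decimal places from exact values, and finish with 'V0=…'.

The replicating-portfolio and risk-neutral prices coincide; use p* = (1.06−0.81)/(1.08−0.81) = 0.9259 for the latter.
Terminal payoffs: V(2,0)=-46.9363, V(2,1)=-21.3484, V(2,2)=12.7688
(1,0): S=94.7700. Δ = (V_up−V_dn)/(S_up−S_dn) = (-21.3484−-46.9363)/(102.3516−76.7637) = 1.0000. V = [p*·-21.3484 + (1−p*)·-46.9363]/1.06 = -21.9281. B = V − Δ·S = -116.6981.
(1,1): S=126.3600. Δ = (V_up−V_dn)/(S_up−S_dn) = (12.7688−-21.3484)/(136.4688−102.3516) = 1.0000. V = [p*·12.7688 + (1−p*)·-21.3484]/1.06 = 9.6619. B = V − Δ·S = -116.6981.
(0,0): S=117.0000. Δ = (V_up−V_dn)/(S_up−S_dn) = (9.6619−-21.9281)/(126.3600−94.7700) = 1.0000. V = [p*·9.6619 + (1−p*)·-21.9281]/1.06 = 6.9074. B = V − Δ·S = -110.0926.
Check: Δ(0,0)·S0 + B(0,0) = 6.9074 = V0.

(0,0): Delta=1.0000 Bond=-110.0926
(1,0): Delta=1.0000 Bond=-116.6981
(1,1): Delta=1.0000 Bond=-116.6981
V0=6.9074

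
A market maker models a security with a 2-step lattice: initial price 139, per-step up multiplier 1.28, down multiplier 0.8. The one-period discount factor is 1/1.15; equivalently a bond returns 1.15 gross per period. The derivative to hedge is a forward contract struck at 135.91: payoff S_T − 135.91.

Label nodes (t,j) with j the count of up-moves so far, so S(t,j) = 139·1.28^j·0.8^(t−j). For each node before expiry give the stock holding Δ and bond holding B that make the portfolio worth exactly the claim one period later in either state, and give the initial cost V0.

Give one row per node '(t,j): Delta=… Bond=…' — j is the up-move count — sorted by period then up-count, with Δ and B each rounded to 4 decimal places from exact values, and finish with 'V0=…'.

(0,0): Delta=1.0000 Bond=-102.7675
(1,0): Delta=1.0000 Bond=-118.1826
(1,1): Delta=1.0000 Bond=-118.1826
V0=36.2325

Risk-neutral probability p* = (R−d)/(u−d) = (1.15−0.8)/(1.28−0.8) = 0.7292.
Payoff layer (t=2): V(2,0)=-46.9500, V(2,1)=6.4260, V(2,2)=91.8276
Node (1,0) S=111.2000: V=(p*·6.4260+(1−p*)·-46.9500)/1.15=-6.9826; Δ=(6.4260−-46.9500)/(142.3360−88.9600)=1.0000; B=V−Δ·S=-118.1826
Node (1,1) S=177.9200: V=(p*·91.8276+(1−p*)·6.4260)/1.15=59.7374; Δ=(91.8276−6.4260)/(227.7376−142.3360)=1.0000; B=V−Δ·S=-118.1826
Node (0,0) S=139.0000: V=(p*·59.7374+(1−p*)·-6.9826)/1.15=36.2325; Δ=(59.7374−-6.9826)/(177.9200−111.2000)=1.0000; B=V−Δ·S=-102.7675
Each (Δ,B) replicates both successor values, so the strategy is self-financing and V0 is arbitrage-free.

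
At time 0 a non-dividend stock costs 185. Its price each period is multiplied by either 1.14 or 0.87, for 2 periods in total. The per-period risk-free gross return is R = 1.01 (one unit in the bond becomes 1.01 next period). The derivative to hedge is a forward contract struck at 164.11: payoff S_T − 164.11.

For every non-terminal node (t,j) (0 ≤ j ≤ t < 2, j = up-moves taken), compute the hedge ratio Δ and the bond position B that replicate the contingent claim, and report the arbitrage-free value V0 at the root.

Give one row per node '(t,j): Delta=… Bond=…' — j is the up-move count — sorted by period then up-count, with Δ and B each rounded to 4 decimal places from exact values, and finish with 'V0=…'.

(0,0): Delta=1.0000 Bond=-160.8764
(1,0): Delta=1.0000 Bond=-162.4851
(1,1): Delta=1.0000 Bond=-162.4851
V0=24.1236

Risk-neutral probability p* = (R−d)/(u−d) = (1.01−0.87)/(1.14−0.87) = 0.5185.
Payoff layer (t=2): V(2,0)=-24.0835, V(2,1)=19.3730, V(2,2)=76.3160
(1,0): S=160.9500. Δ = (V_up−V_dn)/(S_up−S_dn) = (19.3730−-24.0835)/(183.4830−140.0265) = 1.0000. V = [p*·19.3730 + (1−p*)·-24.0835]/1.01 = -1.5351. B = V − Δ·S = -162.4851.
(1,1): S=210.9000. Δ = (V_up−V_dn)/(S_up−S_dn) = (76.3160−19.3730)/(240.4260−183.4830) = 1.0000. V = [p*·76.3160 + (1−p*)·19.3730]/1.01 = 48.4149. B = V − Δ·S = -162.4851.
(0,0): S=185.0000. Δ = (V_up−V_dn)/(S_up−S_dn) = (48.4149−-1.5351)/(210.9000−160.9500) = 1.0000. V = [p*·48.4149 + (1−p*)·-1.5351]/1.01 = 24.1236. B = V − Δ·S = -160.8764.
Check: Δ(0,0)·S0 + B(0,0) = 24.1236 = V0.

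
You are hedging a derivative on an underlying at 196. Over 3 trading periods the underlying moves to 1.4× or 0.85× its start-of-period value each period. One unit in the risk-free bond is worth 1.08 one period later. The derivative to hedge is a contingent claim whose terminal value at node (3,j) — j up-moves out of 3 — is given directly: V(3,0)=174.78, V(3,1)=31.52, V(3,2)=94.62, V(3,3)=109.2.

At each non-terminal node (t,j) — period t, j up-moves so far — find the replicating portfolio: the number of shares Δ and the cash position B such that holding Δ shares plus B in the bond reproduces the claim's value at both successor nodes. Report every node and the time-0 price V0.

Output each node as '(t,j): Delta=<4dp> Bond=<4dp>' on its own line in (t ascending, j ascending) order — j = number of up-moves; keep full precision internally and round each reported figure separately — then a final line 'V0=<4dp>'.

(0,0): Delta=-0.1212 Bond=90.9758
(1,0): Delta=-0.5756 Bond=173.9597
(1,1): Delta=0.2626 Bond=-7.0759
(2,0): Delta=-1.8394 Bond=366.8350
(2,1): Delta=0.4919 Bond=-61.1094
(2,2): Delta=0.0690 Bond=66.7475
V0=67.2191

No-arbitrage ⇒ martingale measure with p* = (R−d)/(u−d) = 0.4182.
At expiry t=3: V(3,0)=174.7800, V(3,1)=31.5200, V(3,2)=94.6200, V(3,3)=109.2000
Node (2,0) S=141.6100: V=(p*·31.5200+(1−p*)·174.7800)/1.08=106.3623; Δ=(31.5200−174.7800)/(198.2540−120.3685)=-1.8394; B=V−Δ·S=366.8350
Node (2,1) S=233.2400: V=(p*·94.6200+(1−p*)·31.5200)/1.08=53.6178; Δ=(94.6200−31.5200)/(326.5360−198.2540)=0.4919; B=V−Δ·S=-61.1094
Node (2,2) S=384.1600: V=(p*·109.2000+(1−p*)·94.6200)/1.08=93.2566; Δ=(109.2000−94.6200)/(537.8240−326.5360)=0.0690; B=V−Δ·S=66.7475
Node (1,0) S=166.6000: V=(p*·53.6178+(1−p*)·106.3623)/1.08=78.0607; Δ=(53.6178−106.3623)/(233.2400−141.6100)=-0.5756; B=V−Δ·S=173.9597
Node (1,1) S=274.4000: V=(p*·93.2566+(1−p*)·53.6178)/1.08=64.9945; Δ=(93.2566−53.6178)/(384.1600−233.2400)=0.2626; B=V−Δ·S=-7.0759
Node (0,0) S=196.0000: V=(p*·64.9945+(1−p*)·78.0607)/1.08=67.2191; Δ=(64.9945−78.0607)/(274.4000−166.6000)=-0.1212; B=V−Δ·S=90.9758
The time-0 hedge costs 67.2191, which is the no-arbitrage price.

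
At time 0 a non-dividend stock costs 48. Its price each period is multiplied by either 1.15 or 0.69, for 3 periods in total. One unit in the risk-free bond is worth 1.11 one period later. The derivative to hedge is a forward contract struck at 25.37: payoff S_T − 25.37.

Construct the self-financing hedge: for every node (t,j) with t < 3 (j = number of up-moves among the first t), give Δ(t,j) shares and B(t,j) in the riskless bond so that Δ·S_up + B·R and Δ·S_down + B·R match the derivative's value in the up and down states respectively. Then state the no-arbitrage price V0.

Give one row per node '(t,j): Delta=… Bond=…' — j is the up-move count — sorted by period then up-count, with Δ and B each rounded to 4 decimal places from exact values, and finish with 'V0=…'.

No-arbitrage ⇒ martingale measure with p* = (R−d)/(u−d) = 0.9130.
Terminal payoffs: V(3,0)=-9.6016, V(3,1)=0.9107, V(3,2)=18.4312, V(3,3)=47.6320
(2,0): S=22.8528. Δ = (V_up−V_dn)/(S_up−S_dn) = (0.9107−-9.6016)/(26.2807−15.7684) = 1.0000. V = [p*·0.9107 + (1−p*)·-9.6016]/1.11 = -0.0031. B = V − Δ·S = -22.8559.
(2,1): S=38.0880. Δ = (V_up−V_dn)/(S_up−S_dn) = (18.4312−0.9107)/(43.8012−26.2807) = 1.0000. V = [p*·18.4312 + (1−p*)·0.9107]/1.11 = 15.2321. B = V − Δ·S = -22.8559.
(2,2): S=63.4800. Δ = (V_up−V_dn)/(S_up−S_dn) = (47.6320−18.4312)/(73.0020−43.8012) = 1.0000. V = [p*·47.6320 + (1−p*)·18.4312]/1.11 = 40.6241. B = V − Δ·S = -22.8559.
(1,0): S=33.1200. Δ = (V_up−V_dn)/(S_up−S_dn) = (15.2321−-0.0031)/(38.0880−22.8528) = 1.0000. V = [p*·15.2321 + (1−p*)·-0.0031]/1.11 = 12.5291. B = V − Δ·S = -20.5909.
(1,1): S=55.2000. Δ = (V_up−V_dn)/(S_up−S_dn) = (40.6241−15.2321)/(63.4800−38.0880) = 1.0000. V = [p*·40.6241 + (1−p*)·15.2321]/1.11 = 34.6091. B = V − Δ·S = -20.5909.
(0,0): S=48.0000. Δ = (V_up−V_dn)/(S_up−S_dn) = (34.6091−12.5291)/(55.2000−33.1200) = 1.0000. V = [p*·34.6091 + (1−p*)·12.5291]/1.11 = 29.4497. B = V − Δ·S = -18.5503.
Each (Δ,B) replicates both successor values, so the strategy is self-financing and V0 is arbitrage-free.

(0,0): Delta=1.0000 Bond=-18.5503
(1,0): Delta=1.0000 Bond=-20.5909
(1,1): Delta=1.0000 Bond=-20.5909
(2,0): Delta=1.0000 Bond=-22.8559
(2,1): Delta=1.0000 Bond=-22.8559
(2,2): Delta=1.0000 Bond=-22.8559
V0=29.4497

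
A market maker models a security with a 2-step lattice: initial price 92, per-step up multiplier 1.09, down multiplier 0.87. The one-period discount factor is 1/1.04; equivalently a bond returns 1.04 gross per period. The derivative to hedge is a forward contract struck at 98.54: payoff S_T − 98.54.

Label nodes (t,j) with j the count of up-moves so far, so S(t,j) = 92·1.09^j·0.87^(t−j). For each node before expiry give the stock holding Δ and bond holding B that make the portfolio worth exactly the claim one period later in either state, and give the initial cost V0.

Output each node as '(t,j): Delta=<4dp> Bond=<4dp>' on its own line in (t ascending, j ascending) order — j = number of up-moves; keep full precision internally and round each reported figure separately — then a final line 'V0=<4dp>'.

No-arbitrage ⇒ martingale measure with p* = (R−d)/(u−d) = 0.7727.
Terminal payoffs: V(2,0)=-28.9052, V(2,1)=-11.2964, V(2,2)=10.7652
Node (1,0) S=80.0400: V=(p*·-11.2964+(1−p*)·-28.9052)/1.04=-14.7100; Δ=(-11.2964−-28.9052)/(87.2436−69.6348)=1.0000; B=V−Δ·S=-94.7500
Node (1,1) S=100.2800: V=(p*·10.7652+(1−p*)·-11.2964)/1.04=5.5300; Δ=(10.7652−-11.2964)/(109.3052−87.2436)=1.0000; B=V−Δ·S=-94.7500
Node (0,0) S=92.0000: V=(p*·5.5300+(1−p*)·-14.7100)/1.04=0.8942; Δ=(5.5300−-14.7100)/(100.2800−80.0400)=1.0000; B=V−Δ·S=-91.1058
The time-0 hedge costs 0.8942, which is the no-arbitrage price.

(0,0): Delta=1.0000 Bond=-91.1058
(1,0): Delta=1.0000 Bond=-94.7500
(1,1): Delta=1.0000 Bond=-94.7500
V0=0.8942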